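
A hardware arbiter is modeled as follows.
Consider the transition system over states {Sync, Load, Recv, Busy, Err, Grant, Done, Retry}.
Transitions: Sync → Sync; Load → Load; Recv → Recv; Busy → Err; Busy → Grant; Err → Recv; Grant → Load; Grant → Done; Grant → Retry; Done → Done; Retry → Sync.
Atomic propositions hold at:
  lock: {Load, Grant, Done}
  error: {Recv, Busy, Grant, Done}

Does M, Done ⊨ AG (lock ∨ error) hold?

Sat(lock ∨ error) = {Load, Recv, Busy, Grant, Done}
AG (lock ∨ error): greatest fixpoint, start Z0 = {Load, Recv, Busy, Grant, Done}, keep only states in Sat with every successor in Z. Z1 = {Load, Recv, Done}; fixed.
Sat(AG (lock ∨ error)) = {Load, Recv, Done}
Done ∈ Sat(AG (lock ∨ error)) = {Load, Recv, Done}, so the formula holds at Done.

Yes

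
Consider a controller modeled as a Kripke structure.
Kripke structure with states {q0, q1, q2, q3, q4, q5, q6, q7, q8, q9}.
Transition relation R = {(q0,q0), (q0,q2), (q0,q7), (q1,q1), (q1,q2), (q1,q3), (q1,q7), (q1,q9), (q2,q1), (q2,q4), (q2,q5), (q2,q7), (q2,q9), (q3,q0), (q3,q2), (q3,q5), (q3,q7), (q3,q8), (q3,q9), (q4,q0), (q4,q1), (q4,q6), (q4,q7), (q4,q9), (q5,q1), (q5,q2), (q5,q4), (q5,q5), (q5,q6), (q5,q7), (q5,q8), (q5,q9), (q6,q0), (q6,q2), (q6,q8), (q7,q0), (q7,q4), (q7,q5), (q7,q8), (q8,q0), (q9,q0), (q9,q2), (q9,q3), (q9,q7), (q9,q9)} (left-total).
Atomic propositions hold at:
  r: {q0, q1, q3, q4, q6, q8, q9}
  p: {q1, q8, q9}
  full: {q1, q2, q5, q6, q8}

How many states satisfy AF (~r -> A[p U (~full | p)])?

Sat(~r) = {q2, q5, q7}
Sat(~full) = {q0, q3, q4, q7, q9}
Sat(~full | p) = {q0, q1, q3, q4, q7, q8, q9}
A[p U (~full | p)]: least fixpoint, start Z0 = Sat((~full | p)) = {q0, q1, q3, q4, q7, q8, q9}, add states in Sat(p) with every successor in Z. Already a fixed point.
Sat(A[p U (~full | p)]) = {q0, q1, q3, q4, q7, q8, q9}
Sat(~r -> A[p U (~full | p)]) = {q0, q1, q3, q4, q6, q7, q8, q9}
AF (~r -> A[p U (~full | p)]): least fixpoint, start Z0 = {q0, q1, q3, q4, q6, q7, q8, q9}, add states with every successor in Z. Already a fixed point.
Sat(AF (~r -> A[p U (~full | p)])) = {q0, q1, q3, q4, q6, q7, q8, q9}
|Sat(AF (~r -> A[p U (~full | p)]))| = |{q0, q1, q3, q4, q6, q7, q8, q9}| = 8.

8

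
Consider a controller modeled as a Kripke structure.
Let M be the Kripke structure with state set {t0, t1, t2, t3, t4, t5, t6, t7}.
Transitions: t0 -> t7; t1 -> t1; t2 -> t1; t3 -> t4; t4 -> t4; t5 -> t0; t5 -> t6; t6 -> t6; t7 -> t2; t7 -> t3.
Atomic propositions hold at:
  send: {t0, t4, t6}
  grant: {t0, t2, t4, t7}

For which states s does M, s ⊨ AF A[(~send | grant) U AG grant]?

{t3, t4}

Sat(~send) = {t1, t2, t3, t5, t7}
Sat(~send | grant) = {t0, t1, t2, t3, t4, t5, t7}
AG grant: greatest fixpoint, start Z0 = {t0, t2, t4, t7}, keep only states in Sat with every successor in Z. Z1 = {t0, t4}; Z2 = {t4}; fixed.
Sat(AG grant) = {t4}
A[(~send | grant) U AG grant]: least fixpoint, start Z0 = Sat(AG grant) = {t4}, add states in Sat(~send | grant) with every successor in Z. Z1 = {t3, t4}; fixed.
Sat(A[(~send | grant) U AG grant]) = {t3, t4}
AF A[(~send | grant) U AG grant]: least fixpoint, start Z0 = {t3, t4}, add states with every successor in Z. Already a fixed point.
Sat(AF A[(~send | grant) U AG grant]) = {t3, t4}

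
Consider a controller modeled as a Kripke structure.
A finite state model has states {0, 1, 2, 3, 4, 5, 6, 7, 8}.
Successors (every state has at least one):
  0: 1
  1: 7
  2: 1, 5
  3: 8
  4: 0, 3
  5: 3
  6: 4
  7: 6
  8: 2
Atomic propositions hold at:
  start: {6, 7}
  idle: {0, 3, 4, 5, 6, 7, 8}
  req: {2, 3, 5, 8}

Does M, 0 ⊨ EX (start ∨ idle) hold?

Sat(start ∨ idle) = {0, 3, 4, 5, 6, 7, 8}
Sat(EX (start ∨ idle)) = {s : some successor in {0, 3, 4, 5, 6, 7, 8}} = {1, 2, 3, 4, 5, 6, 7}
0 ∉ Sat(EX (start ∨ idle)) = {1, 2, 3, 4, 5, 6, 7}, so the formula does not hold at 0.

No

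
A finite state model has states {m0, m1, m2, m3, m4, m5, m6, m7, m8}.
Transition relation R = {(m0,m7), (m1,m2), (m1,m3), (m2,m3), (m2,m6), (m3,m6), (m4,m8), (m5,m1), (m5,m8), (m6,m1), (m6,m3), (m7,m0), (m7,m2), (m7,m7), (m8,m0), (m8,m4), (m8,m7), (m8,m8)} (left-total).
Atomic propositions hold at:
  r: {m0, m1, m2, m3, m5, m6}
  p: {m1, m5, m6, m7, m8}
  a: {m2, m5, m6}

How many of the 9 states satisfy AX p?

4

Sat(AX p) = {s : every successor in {m1, m5, m6, m7, m8}} = {m0, m3, m4, m5}
|Sat(AX p)| = |{m0, m3, m4, m5}| = 4.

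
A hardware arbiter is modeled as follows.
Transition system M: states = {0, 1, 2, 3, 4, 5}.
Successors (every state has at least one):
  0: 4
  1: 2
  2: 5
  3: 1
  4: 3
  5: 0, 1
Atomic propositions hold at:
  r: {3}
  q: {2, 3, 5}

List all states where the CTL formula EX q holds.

{1, 2, 4}

Sat(EX q) = {s : some successor in {2, 3, 5}} = {1, 2, 4}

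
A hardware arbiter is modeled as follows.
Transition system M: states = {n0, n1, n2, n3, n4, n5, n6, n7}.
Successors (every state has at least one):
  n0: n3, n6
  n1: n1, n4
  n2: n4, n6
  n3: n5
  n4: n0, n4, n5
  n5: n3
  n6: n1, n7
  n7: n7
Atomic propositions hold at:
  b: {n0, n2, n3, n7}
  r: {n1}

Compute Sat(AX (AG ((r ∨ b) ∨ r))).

Sat(r ∨ b) = {n0, n1, n2, n3, n7}
Sat((r ∨ b) ∨ r) = {n0, n1, n2, n3, n7}
AG ((r ∨ b) ∨ r): greatest fixpoint, start Z0 = {n0, n1, n2, n3, n7}, keep only states in Sat with every successor in Z. Z1 = {n7}; fixed.
Sat(AG ((r ∨ b) ∨ r)) = {n7}
Sat(AX (AG ((r ∨ b) ∨ r))) = {s : every successor in {n7}} = {n7}

{n7}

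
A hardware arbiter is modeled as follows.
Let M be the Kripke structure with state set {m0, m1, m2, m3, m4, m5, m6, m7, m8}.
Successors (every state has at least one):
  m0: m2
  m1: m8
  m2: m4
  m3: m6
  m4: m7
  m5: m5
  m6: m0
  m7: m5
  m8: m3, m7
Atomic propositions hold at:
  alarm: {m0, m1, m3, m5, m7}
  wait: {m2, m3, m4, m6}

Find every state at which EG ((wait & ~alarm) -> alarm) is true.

{m1, m5, m7, m8}

Sat(~alarm) = {m2, m4, m6, m8}
Sat(wait & ~alarm) = {m2, m4, m6}
Sat((wait & ~alarm) -> alarm) = {m0, m1, m3, m5, m7, m8}
EG ((wait & ~alarm) -> alarm): greatest fixpoint, start Z0 = {m0, m1, m3, m5, m7, m8}, keep only states in Sat with some successor in Z. Z1 = {m1, m5, m7, m8}; fixed.
Sat(EG ((wait & ~alarm) -> alarm)) = {m1, m5, m7, m8}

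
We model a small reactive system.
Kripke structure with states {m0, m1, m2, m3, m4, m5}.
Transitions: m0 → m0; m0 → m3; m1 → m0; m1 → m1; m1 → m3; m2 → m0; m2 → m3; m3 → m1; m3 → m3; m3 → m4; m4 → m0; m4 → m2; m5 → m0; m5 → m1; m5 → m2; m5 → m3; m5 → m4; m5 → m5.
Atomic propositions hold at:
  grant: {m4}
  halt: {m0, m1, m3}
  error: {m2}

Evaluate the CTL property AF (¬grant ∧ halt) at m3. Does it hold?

Yes

Sat(¬grant) = {m0, m1, m2, m3, m5}
Sat(¬grant ∧ halt) = {m0, m1, m3}
AF (¬grant ∧ halt): least fixpoint, start Z0 = {m0, m1, m3}, add states with every successor in Z. Z1 = {m0, m1, m2, m3}; Z2 = {m0, m1, m2, m3, m4}; fixed.
Sat(AF (¬grant ∧ halt)) = {m0, m1, m2, m3, m4}
m3 ∈ Sat(AF (¬grant ∧ halt)) = {m0, m1, m2, m3, m4}, so the formula holds at m3.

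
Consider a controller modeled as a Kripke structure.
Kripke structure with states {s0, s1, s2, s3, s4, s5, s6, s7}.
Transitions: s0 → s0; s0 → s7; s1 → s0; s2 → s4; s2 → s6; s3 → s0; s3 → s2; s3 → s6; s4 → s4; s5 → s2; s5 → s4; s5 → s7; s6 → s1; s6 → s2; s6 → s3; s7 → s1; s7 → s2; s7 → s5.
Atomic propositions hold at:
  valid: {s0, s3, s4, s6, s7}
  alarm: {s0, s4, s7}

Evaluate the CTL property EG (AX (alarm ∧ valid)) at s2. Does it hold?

No

Sat(alarm ∧ valid) = {s0, s4, s7}
Sat(AX (alarm ∧ valid)) = {s : every successor in {s0, s4, s7}} = {s0, s1, s4}
EG (AX (alarm ∧ valid)): greatest fixpoint, start Z0 = {s0, s1, s4}, keep only states in Sat with some successor in Z. Already a fixed point.
Sat(EG (AX (alarm ∧ valid))) = {s0, s1, s4}
s2 ∉ Sat(EG (AX (alarm ∧ valid))) = {s0, s1, s4}, so the formula does not hold at s2.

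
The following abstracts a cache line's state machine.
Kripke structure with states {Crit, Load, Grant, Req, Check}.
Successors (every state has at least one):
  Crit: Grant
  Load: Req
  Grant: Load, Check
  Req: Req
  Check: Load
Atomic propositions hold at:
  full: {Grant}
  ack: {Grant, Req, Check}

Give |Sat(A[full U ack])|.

3

A[full U ack]: least fixpoint, start Z0 = Sat(ack) = {Grant, Req, Check}, add states in Sat(full) with every successor in Z. Already a fixed point.
Sat(A[full U ack]) = {Grant, Req, Check}
|Sat(A[full U ack])| = |{Grant, Req, Check}| = 3.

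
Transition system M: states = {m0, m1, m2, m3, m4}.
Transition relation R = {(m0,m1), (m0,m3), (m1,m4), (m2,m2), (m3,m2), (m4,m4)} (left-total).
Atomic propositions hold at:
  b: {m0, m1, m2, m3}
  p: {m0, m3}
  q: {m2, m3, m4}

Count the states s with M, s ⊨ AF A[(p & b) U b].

Sat(p & b) = {m0, m3}
A[(p & b) U b]: least fixpoint, start Z0 = Sat(b) = {m0, m1, m2, m3}, add states in Sat(p & b) with every successor in Z. Already a fixed point.
Sat(A[(p & b) U b]) = {m0, m1, m2, m3}
AF A[(p & b) U b]: least fixpoint, start Z0 = {m0, m1, m2, m3}, add states with every successor in Z. Already a fixed point.
Sat(AF A[(p & b) U b]) = {m0, m1, m2, m3}
|Sat(AF A[(p & b) U b])| = |{m0, m1, m2, m3}| = 4.

4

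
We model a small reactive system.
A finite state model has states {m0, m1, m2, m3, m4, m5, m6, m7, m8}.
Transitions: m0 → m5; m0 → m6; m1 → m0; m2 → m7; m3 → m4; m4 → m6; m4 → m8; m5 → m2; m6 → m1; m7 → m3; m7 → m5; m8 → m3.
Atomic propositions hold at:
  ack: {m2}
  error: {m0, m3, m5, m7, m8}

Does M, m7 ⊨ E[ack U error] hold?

Yes

E[ack U error]: least fixpoint, start Z0 = Sat(error) = {m0, m3, m5, m7, m8}, add states in Sat(ack) with some successor in Z. Z1 = {m0, m2, m3, m5, m7, m8}; fixed.
Sat(E[ack U error]) = {m0, m2, m3, m5, m7, m8}
m7 ∈ Sat(E[ack U error]) = {m0, m2, m3, m5, m7, m8}, so the formula holds at m7.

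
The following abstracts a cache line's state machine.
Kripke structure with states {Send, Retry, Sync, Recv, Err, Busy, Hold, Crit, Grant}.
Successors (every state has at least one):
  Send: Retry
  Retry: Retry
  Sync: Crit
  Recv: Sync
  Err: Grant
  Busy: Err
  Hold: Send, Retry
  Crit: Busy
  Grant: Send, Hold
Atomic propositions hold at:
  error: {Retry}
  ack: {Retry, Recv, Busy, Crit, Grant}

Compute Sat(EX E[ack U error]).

E[ack U error]: least fixpoint, start Z0 = Sat(error) = {Retry}, add states in Sat(ack) with some successor in Z. Already a fixed point.
Sat(E[ack U error]) = {Retry}
Sat(EX E[ack U error]) = {s : some successor in {Retry}} = {Send, Retry, Hold}

{Send, Retry, Hold}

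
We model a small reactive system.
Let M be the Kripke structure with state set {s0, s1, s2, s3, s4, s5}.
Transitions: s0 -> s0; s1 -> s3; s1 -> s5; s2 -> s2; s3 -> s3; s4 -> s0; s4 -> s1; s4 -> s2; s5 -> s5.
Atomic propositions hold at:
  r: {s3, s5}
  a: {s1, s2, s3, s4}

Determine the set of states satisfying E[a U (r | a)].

{s1, s2, s3, s4, s5}

Sat(r | a) = {s1, s2, s3, s4, s5}
E[a U (r | a)]: least fixpoint, start Z0 = Sat((r | a)) = {s1, s2, s3, s4, s5}, add states in Sat(a) with some successor in Z. Already a fixed point.
Sat(E[a U (r | a)]) = {s1, s2, s3, s4, s5}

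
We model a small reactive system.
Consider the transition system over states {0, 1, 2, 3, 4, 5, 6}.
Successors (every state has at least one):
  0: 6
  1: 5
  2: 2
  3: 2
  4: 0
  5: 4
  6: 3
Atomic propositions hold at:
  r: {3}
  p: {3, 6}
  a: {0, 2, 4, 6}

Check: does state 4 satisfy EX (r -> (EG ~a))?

Sat(~a) = {1, 3, 5}
EG ~a: greatest fixpoint, start Z0 = {1, 3, 5}, keep only states in Sat with some successor in Z. Z1 = {1}; Z2 = ∅; fixed.
Sat(EG ~a) = ∅
Sat(r -> (EG ~a)) = {0, 1, 2, 4, 5, 6}
Sat(EX (r -> (EG ~a))) = {s : some successor in {0, 1, 2, 4, 5, 6}} = {0, 1, 2, 3, 4, 5}
4 ∈ Sat(EX (r -> (EG ~a))) = {0, 1, 2, 3, 4, 5}, so the formula holds at 4.

Yes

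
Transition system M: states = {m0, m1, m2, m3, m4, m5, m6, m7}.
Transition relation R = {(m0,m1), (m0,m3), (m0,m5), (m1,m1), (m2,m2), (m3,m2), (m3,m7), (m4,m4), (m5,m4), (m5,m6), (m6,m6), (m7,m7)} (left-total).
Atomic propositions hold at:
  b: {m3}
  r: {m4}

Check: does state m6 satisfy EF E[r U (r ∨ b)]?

No

Sat(r ∨ b) = {m3, m4}
E[r U (r ∨ b)]: least fixpoint, start Z0 = Sat((r ∨ b)) = {m3, m4}, add states in Sat(r) with some successor in Z. Already a fixed point.
Sat(E[r U (r ∨ b)]) = {m3, m4}
EF E[r U (r ∨ b)]: least fixpoint, start Z0 = {m3, m4}, add states with some successor in Z. Z1 = {m0, m3, m4, m5}; fixed.
Sat(EF E[r U (r ∨ b)]) = {m0, m3, m4, m5}
m6 ∉ Sat(EF E[r U (r ∨ b)]) = {m0, m3, m4, m5}, so the formula does not hold at m6.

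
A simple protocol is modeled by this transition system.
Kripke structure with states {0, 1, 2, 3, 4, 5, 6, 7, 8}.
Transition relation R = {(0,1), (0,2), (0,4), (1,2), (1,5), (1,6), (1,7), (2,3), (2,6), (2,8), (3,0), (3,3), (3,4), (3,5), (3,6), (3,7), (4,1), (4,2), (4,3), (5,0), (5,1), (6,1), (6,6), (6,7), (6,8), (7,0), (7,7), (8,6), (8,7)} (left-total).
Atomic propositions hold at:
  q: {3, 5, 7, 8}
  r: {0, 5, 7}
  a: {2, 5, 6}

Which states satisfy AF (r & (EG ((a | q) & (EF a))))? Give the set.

{7}

Sat(a | q) = {2, 3, 5, 6, 7, 8}
EF a: least fixpoint, start Z0 = {2, 5, 6}, add states with some successor in Z. Z1 = {0, 1, 2, 3, 4, 5, 6, 8}; Z2 = {0, 1, 2, 3, 4, 5, 6, 7, 8}; fixed.
Sat(EF a) = {0, 1, 2, 3, 4, 5, 6, 7, 8}
Sat((a | q) & (EF a)) = {2, 3, 5, 6, 7, 8}
EG ((a | q) & (EF a)): greatest fixpoint, start Z0 = {2, 3, 5, 6, 7, 8}, keep only states in Sat with some successor in Z. Z1 = {2, 3, 6, 7, 8}; fixed.
Sat(EG ((a | q) & (EF a))) = {2, 3, 6, 7, 8}
Sat(r & (EG ((a | q) & (EF a)))) = {7}
AF (r & (EG ((a | q) & (EF a)))): least fixpoint, start Z0 = {7}, add states with every successor in Z. Already a fixed point.
Sat(AF (r & (EG ((a | q) & (EF a))))) = {7}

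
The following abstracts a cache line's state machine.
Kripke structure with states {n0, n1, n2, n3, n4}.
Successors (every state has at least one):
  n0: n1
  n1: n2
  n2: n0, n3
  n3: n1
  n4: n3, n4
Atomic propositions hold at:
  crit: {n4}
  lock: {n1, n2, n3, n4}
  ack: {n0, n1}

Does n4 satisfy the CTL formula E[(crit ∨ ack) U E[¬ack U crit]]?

Yes

Sat(crit ∨ ack) = {n0, n1, n4}
Sat(¬ack) = {n2, n3, n4}
E[¬ack U crit]: least fixpoint, start Z0 = Sat(crit) = {n4}, add states in Sat(¬ack) with some successor in Z. Already a fixed point.
Sat(E[¬ack U crit]) = {n4}
E[(crit ∨ ack) U E[¬ack U crit]]: least fixpoint, start Z0 = Sat(E[¬ack U crit]) = {n4}, add states in Sat(crit ∨ ack) with some successor in Z. Already a fixed point.
Sat(E[(crit ∨ ack) U E[¬ack U crit]]) = {n4}
n4 ∈ Sat(E[(crit ∨ ack) U E[¬ack U crit]]) = {n4}, so the formula holds at n4.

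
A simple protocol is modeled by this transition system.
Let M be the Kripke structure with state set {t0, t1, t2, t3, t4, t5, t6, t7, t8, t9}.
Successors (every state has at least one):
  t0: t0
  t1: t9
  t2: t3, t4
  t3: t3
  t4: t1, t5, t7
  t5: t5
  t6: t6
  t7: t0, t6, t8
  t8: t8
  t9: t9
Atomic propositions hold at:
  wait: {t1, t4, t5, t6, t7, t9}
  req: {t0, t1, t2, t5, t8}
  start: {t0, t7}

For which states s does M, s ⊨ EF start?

EF start: least fixpoint, start Z0 = {t0, t7}, add states with some successor in Z. Z1 = {t0, t4, t7}; Z2 = {t0, t2, t4, t7}; fixed.
Sat(EF start) = {t0, t2, t4, t7}

{t0, t2, t4, t7}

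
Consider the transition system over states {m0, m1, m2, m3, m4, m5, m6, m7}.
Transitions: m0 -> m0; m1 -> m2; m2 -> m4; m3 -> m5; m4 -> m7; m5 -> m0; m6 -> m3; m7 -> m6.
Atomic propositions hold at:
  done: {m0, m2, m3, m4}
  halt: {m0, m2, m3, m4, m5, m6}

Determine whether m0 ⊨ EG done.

EG done: greatest fixpoint, start Z0 = {m0, m2, m3, m4}, keep only states in Sat with some successor in Z. Z1 = {m0, m2}; Z2 = {m0}; fixed.
Sat(EG done) = {m0}
m0 ∈ Sat(EG done) = {m0}, so the formula holds at m0.

Yes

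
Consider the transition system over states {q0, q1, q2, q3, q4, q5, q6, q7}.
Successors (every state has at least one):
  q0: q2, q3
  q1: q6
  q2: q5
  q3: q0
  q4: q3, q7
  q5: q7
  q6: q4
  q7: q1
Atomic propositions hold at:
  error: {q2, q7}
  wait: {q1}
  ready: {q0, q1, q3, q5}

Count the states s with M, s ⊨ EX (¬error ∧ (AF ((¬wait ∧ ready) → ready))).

Sat(¬error) = {q0, q1, q3, q4, q5, q6}
Sat(¬wait) = {q0, q2, q3, q4, q5, q6, q7}
Sat(¬wait ∧ ready) = {q0, q3, q5}
Sat((¬wait ∧ ready) → ready) = {q0, q1, q2, q3, q4, q5, q6, q7}
AF ((¬wait ∧ ready) → ready): least fixpoint, start Z0 = {q0, q1, q2, q3, q4, q5, q6, q7}, add states with every successor in Z. Already a fixed point.
Sat(AF ((¬wait ∧ ready) → ready)) = {q0, q1, q2, q3, q4, q5, q6, q7}
Sat(¬error ∧ (AF ((¬wait ∧ ready) → ready))) = {q0, q1, q3, q4, q5, q6}
Sat(EX (¬error ∧ (AF ((¬wait ∧ ready) → ready)))) = {s : some successor in {q0, q1, q3, q4, q5, q6}} = {q0, q1, q2, q3, q4, q6, q7}
|Sat(EX (¬error ∧ (AF ((¬wait ∧ ready) → ready))))| = |{q0, q1, q2, q3, q4, q6, q7}| = 7.

7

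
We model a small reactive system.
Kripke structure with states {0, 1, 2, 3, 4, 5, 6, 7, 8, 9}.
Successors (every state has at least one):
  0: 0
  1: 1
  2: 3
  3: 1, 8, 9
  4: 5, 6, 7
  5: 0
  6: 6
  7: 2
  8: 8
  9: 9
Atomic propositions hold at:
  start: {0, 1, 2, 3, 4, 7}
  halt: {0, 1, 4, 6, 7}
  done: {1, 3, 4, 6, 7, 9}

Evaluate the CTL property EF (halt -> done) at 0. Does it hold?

Sat(halt -> done) = {1, 2, 3, 4, 5, 6, 7, 8, 9}
EF (halt -> done): least fixpoint, start Z0 = {1, 2, 3, 4, 5, 6, 7, 8, 9}, add states with some successor in Z. Already a fixed point.
Sat(EF (halt -> done)) = {1, 2, 3, 4, 5, 6, 7, 8, 9}
0 ∉ Sat(EF (halt -> done)) = {1, 2, 3, 4, 5, 6, 7, 8, 9}, so the formula does not hold at 0.

No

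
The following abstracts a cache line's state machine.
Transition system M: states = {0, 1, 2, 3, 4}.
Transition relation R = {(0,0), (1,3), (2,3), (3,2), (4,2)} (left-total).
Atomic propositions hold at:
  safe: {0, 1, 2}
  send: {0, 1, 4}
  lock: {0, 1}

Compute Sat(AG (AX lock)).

{0}

Sat(AX lock) = {s : every successor in {0, 1}} = {0}
AG (AX lock): greatest fixpoint, start Z0 = {0}, keep only states in Sat with every successor in Z. Already a fixed point.
Sat(AG (AX lock)) = {0}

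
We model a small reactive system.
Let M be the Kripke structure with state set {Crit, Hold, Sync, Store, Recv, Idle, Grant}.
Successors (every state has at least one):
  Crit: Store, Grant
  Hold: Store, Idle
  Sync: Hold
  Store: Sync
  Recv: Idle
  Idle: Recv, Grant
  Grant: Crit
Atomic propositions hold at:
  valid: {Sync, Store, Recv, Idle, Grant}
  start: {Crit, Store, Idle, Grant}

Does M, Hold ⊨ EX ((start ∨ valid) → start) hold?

Yes

Sat(start ∨ valid) = {Crit, Sync, Store, Recv, Idle, Grant}
Sat((start ∨ valid) → start) = {Crit, Hold, Store, Idle, Grant}
Sat(EX ((start ∨ valid) → start)) = {s : some successor in {Crit, Hold, Store, Idle, Grant}} = {Crit, Hold, Sync, Recv, Idle, Grant}
Hold ∈ Sat(EX ((start ∨ valid) → start)) = {Crit, Hold, Sync, Recv, Idle, Grant}, so the formula holds at Hold.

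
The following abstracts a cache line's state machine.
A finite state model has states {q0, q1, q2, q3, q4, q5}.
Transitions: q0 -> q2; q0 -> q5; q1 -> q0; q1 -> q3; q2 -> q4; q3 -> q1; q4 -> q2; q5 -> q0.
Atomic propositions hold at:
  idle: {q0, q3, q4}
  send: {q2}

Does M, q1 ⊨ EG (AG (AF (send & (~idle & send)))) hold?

Sat(~idle) = {q1, q2, q5}
Sat(~idle & send) = {q2}
Sat(send & (~idle & send)) = {q2}
AF (send & (~idle & send)): least fixpoint, start Z0 = {q2}, add states with every successor in Z. Z1 = {q2, q4}; fixed.
Sat(AF (send & (~idle & send))) = {q2, q4}
AG (AF (send & (~idle & send))): greatest fixpoint, start Z0 = {q2, q4}, keep only states in Sat with every successor in Z. Already a fixed point.
Sat(AG (AF (send & (~idle & send)))) = {q2, q4}
EG (AG (AF (send & (~idle & send)))): greatest fixpoint, start Z0 = {q2, q4}, keep only states in Sat with some successor in Z. Already a fixed point.
Sat(EG (AG (AF (send & (~idle & send))))) = {q2, q4}
q1 ∉ Sat(EG (AG (AF (send & (~idle & send))))) = {q2, q4}, so the formula does not hold at q1.

No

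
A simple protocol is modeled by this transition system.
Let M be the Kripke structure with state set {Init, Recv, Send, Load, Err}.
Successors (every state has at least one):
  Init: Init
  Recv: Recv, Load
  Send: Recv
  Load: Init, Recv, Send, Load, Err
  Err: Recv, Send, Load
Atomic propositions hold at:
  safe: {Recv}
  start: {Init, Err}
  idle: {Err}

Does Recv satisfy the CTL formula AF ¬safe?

No

Sat(¬safe) = {Init, Send, Load, Err}
AF ¬safe: least fixpoint, start Z0 = {Init, Send, Load, Err}, add states with every successor in Z. Already a fixed point.
Sat(AF ¬safe) = {Init, Send, Load, Err}
Recv ∉ Sat(AF ¬safe) = {Init, Send, Load, Err}, so the formula does not hold at Recv.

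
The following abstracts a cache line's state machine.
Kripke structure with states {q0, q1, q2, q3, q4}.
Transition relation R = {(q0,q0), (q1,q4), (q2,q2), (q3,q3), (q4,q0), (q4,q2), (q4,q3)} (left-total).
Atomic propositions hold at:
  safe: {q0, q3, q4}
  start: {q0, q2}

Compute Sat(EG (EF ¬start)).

{q1, q3, q4}

Sat(¬start) = {q1, q3, q4}
EF ¬start: least fixpoint, start Z0 = {q1, q3, q4}, add states with some successor in Z. Already a fixed point.
Sat(EF ¬start) = {q1, q3, q4}
EG (EF ¬start): greatest fixpoint, start Z0 = {q1, q3, q4}, keep only states in Sat with some successor in Z. Already a fixed point.
Sat(EG (EF ¬start)) = {q1, q3, q4}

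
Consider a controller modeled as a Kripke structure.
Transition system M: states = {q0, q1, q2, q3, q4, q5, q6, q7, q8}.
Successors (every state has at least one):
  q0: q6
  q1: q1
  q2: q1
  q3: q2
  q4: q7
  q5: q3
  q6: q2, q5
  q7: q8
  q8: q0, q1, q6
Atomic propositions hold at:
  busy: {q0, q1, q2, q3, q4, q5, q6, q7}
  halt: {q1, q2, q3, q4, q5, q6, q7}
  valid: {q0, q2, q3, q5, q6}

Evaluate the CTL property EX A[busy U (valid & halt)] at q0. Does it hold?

Yes

Sat(valid & halt) = {q2, q3, q5, q6}
A[busy U (valid & halt)]: least fixpoint, start Z0 = Sat((valid & halt)) = {q2, q3, q5, q6}, add states in Sat(busy) with every successor in Z. Z1 = {q0, q2, q3, q5, q6}; fixed.
Sat(A[busy U (valid & halt)]) = {q0, q2, q3, q5, q6}
Sat(EX A[busy U (valid & halt)]) = {s : some successor in {q0, q2, q3, q5, q6}} = {q0, q3, q5, q6, q8}
q0 ∈ Sat(EX A[busy U (valid & halt)]) = {q0, q3, q5, q6, q8}, so the formula holds at q0.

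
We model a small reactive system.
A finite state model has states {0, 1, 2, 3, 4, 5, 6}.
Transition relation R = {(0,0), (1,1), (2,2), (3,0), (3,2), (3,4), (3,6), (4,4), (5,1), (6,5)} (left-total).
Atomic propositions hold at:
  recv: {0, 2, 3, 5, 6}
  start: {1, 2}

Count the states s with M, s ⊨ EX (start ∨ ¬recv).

Sat(¬recv) = {1, 4}
Sat(start ∨ ¬recv) = {1, 2, 4}
Sat(EX (start ∨ ¬recv)) = {s : some successor in {1, 2, 4}} = {1, 2, 3, 4, 5}
|Sat(EX (start ∨ ¬recv))| = |{1, 2, 3, 4, 5}| = 5.

5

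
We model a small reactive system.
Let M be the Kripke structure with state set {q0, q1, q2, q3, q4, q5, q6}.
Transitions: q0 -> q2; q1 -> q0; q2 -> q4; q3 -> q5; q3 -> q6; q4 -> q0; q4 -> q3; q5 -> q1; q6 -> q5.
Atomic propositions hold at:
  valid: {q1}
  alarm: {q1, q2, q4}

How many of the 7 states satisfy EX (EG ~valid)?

4

Sat(~valid) = {q0, q2, q3, q4, q5, q6}
EG ~valid: greatest fixpoint, start Z0 = {q0, q2, q3, q4, q5, q6}, keep only states in Sat with some successor in Z. Z1 = {q0, q2, q3, q4, q6}; Z2 = {q0, q2, q3, q4}; Z3 = {q0, q2, q4}; fixed.
Sat(EG ~valid) = {q0, q2, q4}
Sat(EX (EG ~valid)) = {s : some successor in {q0, q2, q4}} = {q0, q1, q2, q4}
|Sat(EX (EG ~valid))| = |{q0, q1, q2, q4}| = 4.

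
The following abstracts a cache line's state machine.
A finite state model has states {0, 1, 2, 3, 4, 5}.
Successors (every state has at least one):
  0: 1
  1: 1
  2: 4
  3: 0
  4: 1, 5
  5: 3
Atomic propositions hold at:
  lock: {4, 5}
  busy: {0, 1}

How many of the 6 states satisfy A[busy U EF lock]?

3

EF lock: least fixpoint, start Z0 = {4, 5}, add states with some successor in Z. Z1 = {2, 4, 5}; fixed.
Sat(EF lock) = {2, 4, 5}
A[busy U EF lock]: least fixpoint, start Z0 = Sat(EF lock) = {2, 4, 5}, add states in Sat(busy) with every successor in Z. Already a fixed point.
Sat(A[busy U EF lock]) = {2, 4, 5}
|Sat(A[busy U EF lock])| = |{2, 4, 5}| = 3.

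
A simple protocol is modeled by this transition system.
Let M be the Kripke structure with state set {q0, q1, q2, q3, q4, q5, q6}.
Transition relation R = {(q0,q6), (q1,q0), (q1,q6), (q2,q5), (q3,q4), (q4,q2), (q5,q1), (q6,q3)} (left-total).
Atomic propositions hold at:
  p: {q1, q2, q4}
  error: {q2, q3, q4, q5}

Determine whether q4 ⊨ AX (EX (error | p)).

Sat(error | p) = {q1, q2, q3, q4, q5}
Sat(EX (error | p)) = {s : some successor in {q1, q2, q3, q4, q5}} = {q2, q3, q4, q5, q6}
Sat(AX (EX (error | p))) = {s : every successor in {q2, q3, q4, q5, q6}} = {q0, q2, q3, q4, q6}
q4 ∈ Sat(AX (EX (error | p))) = {q0, q2, q3, q4, q6}, so the formula holds at q4.

Yes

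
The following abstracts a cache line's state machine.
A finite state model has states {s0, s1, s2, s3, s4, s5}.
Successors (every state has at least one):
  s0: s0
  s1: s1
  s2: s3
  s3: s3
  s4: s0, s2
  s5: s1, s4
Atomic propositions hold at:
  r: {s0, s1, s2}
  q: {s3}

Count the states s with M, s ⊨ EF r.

5

EF r: least fixpoint, start Z0 = {s0, s1, s2}, add states with some successor in Z. Z1 = {s0, s1, s2, s4, s5}; fixed.
Sat(EF r) = {s0, s1, s2, s4, s5}
|Sat(EF r)| = |{s0, s1, s2, s4, s5}| = 5.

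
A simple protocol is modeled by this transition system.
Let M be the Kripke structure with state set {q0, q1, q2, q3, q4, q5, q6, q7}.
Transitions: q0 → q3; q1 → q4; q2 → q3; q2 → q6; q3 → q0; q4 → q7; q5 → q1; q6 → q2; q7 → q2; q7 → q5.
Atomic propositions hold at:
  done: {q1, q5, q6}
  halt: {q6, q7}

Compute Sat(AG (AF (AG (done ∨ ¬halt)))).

{q0, q2, q3, q6}

Sat(¬halt) = {q0, q1, q2, q3, q4, q5}
Sat(done ∨ ¬halt) = {q0, q1, q2, q3, q4, q5, q6}
AG (done ∨ ¬halt): greatest fixpoint, start Z0 = {q0, q1, q2, q3, q4, q5, q6}, keep only states in Sat with every successor in Z. Z1 = {q0, q1, q2, q3, q5, q6}; Z2 = {q0, q2, q3, q5, q6}; Z3 = {q0, q2, q3, q6}; fixed.
Sat(AG (done ∨ ¬halt)) = {q0, q2, q3, q6}
AF (AG (done ∨ ¬halt)): least fixpoint, start Z0 = {q0, q2, q3, q6}, add states with every successor in Z. Already a fixed point.
Sat(AF (AG (done ∨ ¬halt))) = {q0, q2, q3, q6}
AG (AF (AG (done ∨ ¬halt))): greatest fixpoint, start Z0 = {q0, q2, q3, q6}, keep only states in Sat with every successor in Z. Already a fixed point.
Sat(AG (AF (AG (done ∨ ¬halt)))) = {q0, q2, q3, q6}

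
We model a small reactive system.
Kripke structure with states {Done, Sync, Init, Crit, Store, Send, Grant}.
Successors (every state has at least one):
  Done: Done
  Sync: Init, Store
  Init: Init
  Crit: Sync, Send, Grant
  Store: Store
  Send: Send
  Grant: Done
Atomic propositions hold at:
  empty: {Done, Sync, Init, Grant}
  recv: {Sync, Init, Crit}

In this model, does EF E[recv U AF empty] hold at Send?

AF empty: least fixpoint, start Z0 = {Done, Sync, Init, Grant}, add states with every successor in Z. Already a fixed point.
Sat(AF empty) = {Done, Sync, Init, Grant}
E[recv U AF empty]: least fixpoint, start Z0 = Sat(AF empty) = {Done, Sync, Init, Grant}, add states in Sat(recv) with some successor in Z. Z1 = {Done, Sync, Init, Crit, Grant}; fixed.
Sat(E[recv U AF empty]) = {Done, Sync, Init, Crit, Grant}
EF E[recv U AF empty]: least fixpoint, start Z0 = {Done, Sync, Init, Crit, Grant}, add states with some successor in Z. Already a fixed point.
Sat(EF E[recv U AF empty]) = {Done, Sync, Init, Crit, Grant}
Send ∉ Sat(EF E[recv U AF empty]) = {Done, Sync, Init, Crit, Grant}, so the formula does not hold at Send.

No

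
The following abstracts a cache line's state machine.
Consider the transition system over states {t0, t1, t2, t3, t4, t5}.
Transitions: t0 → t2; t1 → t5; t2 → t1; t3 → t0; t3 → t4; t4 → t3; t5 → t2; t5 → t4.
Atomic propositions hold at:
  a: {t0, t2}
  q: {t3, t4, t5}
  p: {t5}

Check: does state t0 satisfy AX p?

Sat(AX p) = {s : every successor in {t5}} = {t1}
t0 ∉ Sat(AX p) = {t1}, so the formula does not hold at t0.

No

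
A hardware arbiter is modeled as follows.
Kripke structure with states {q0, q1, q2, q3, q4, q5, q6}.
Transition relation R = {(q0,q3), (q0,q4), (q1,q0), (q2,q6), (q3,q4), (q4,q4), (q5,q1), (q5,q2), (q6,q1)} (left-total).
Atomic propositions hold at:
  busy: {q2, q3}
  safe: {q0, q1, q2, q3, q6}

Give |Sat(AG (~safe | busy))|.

Sat(~safe) = {q4, q5}
Sat(~safe | busy) = {q2, q3, q4, q5}
AG (~safe | busy): greatest fixpoint, start Z0 = {q2, q3, q4, q5}, keep only states in Sat with every successor in Z. Z1 = {q3, q4}; fixed.
Sat(AG (~safe | busy)) = {q3, q4}
|Sat(AG (~safe | busy))| = |{q3, q4}| = 2.

2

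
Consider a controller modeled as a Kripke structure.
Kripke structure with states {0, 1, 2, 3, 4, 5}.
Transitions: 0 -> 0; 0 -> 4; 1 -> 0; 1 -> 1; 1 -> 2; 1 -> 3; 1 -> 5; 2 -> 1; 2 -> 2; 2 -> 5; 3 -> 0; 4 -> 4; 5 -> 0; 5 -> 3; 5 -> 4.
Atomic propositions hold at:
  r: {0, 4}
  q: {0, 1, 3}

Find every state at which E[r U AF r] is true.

AF r: least fixpoint, start Z0 = {0, 4}, add states with every successor in Z. Z1 = {0, 3, 4}; Z2 = {0, 3, 4, 5}; fixed.
Sat(AF r) = {0, 3, 4, 5}
E[r U AF r]: least fixpoint, start Z0 = Sat(AF r) = {0, 3, 4, 5}, add states in Sat(r) with some successor in Z. Already a fixed point.
Sat(E[r U AF r]) = {0, 3, 4, 5}

{0, 3, 4, 5}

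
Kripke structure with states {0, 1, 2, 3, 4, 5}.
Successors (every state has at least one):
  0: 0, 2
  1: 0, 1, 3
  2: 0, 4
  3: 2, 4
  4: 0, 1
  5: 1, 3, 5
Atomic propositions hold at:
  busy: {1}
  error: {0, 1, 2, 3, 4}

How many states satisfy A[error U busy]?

A[error U busy]: least fixpoint, start Z0 = Sat(busy) = {1}, add states in Sat(error) with every successor in Z. Already a fixed point.
Sat(A[error U busy]) = {1}
|Sat(A[error U busy])| = |{1}| = 1.

1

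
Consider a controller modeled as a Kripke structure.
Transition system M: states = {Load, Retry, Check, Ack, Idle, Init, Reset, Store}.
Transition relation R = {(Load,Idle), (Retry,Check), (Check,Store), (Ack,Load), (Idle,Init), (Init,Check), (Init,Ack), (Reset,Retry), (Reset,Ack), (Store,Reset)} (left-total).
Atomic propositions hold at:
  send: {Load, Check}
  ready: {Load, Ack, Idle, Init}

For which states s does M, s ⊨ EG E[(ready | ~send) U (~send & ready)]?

Sat(~send) = {Retry, Ack, Idle, Init, Reset, Store}
Sat(ready | ~send) = {Load, Retry, Ack, Idle, Init, Reset, Store}
Sat(~send & ready) = {Ack, Idle, Init}
E[(ready | ~send) U (~send & ready)]: least fixpoint, start Z0 = Sat((~send & ready)) = {Ack, Idle, Init}, add states in Sat(ready | ~send) with some successor in Z. Z1 = {Load, Ack, Idle, Init, Reset}; Z2 = {Load, Ack, Idle, Init, Reset, Store}; fixed.
Sat(E[(ready | ~send) U (~send & ready)]) = {Load, Ack, Idle, Init, Reset, Store}
EG E[(ready | ~send) U (~send & ready)]: greatest fixpoint, start Z0 = {Load, Ack, Idle, Init, Reset, Store}, keep only states in Sat with some successor in Z. Already a fixed point.
Sat(EG E[(ready | ~send) U (~send & ready)]) = {Load, Ack, Idle, Init, Reset, Store}

{Load, Ack, Idle, Init, Reset, Store}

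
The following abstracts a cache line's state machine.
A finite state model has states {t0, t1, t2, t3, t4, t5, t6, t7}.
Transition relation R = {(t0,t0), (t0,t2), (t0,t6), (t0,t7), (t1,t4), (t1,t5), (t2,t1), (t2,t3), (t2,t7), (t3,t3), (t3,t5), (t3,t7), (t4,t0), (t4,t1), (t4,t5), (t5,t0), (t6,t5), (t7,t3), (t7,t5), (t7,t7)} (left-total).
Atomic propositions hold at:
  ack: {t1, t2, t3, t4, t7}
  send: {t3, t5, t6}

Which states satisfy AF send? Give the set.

{t3, t5, t6}

AF send: least fixpoint, start Z0 = {t3, t5, t6}, add states with every successor in Z. Already a fixed point.
Sat(AF send) = {t3, t5, t6}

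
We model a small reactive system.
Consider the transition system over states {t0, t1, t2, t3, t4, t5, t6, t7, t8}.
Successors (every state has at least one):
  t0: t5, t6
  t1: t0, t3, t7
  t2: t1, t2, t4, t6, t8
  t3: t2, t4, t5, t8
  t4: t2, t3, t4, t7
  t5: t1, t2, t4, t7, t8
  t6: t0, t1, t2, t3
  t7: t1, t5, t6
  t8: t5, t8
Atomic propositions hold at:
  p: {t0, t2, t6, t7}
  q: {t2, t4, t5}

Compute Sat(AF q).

{t2, t4, t5}

AF q: least fixpoint, start Z0 = {t2, t4, t5}, add states with every successor in Z. Already a fixed point.
Sat(AF q) = {t2, t4, t5}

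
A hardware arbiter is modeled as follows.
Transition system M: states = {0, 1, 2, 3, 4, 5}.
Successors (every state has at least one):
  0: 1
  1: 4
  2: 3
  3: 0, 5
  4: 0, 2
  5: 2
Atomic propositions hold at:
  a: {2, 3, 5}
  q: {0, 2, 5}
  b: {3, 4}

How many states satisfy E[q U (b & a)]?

3

Sat(b & a) = {3}
E[q U (b & a)]: least fixpoint, start Z0 = Sat((b & a)) = {3}, add states in Sat(q) with some successor in Z. Z1 = {2, 3}; Z2 = {2, 3, 5}; fixed.
Sat(E[q U (b & a)]) = {2, 3, 5}
|Sat(E[q U (b & a)])| = |{2, 3, 5}| = 3.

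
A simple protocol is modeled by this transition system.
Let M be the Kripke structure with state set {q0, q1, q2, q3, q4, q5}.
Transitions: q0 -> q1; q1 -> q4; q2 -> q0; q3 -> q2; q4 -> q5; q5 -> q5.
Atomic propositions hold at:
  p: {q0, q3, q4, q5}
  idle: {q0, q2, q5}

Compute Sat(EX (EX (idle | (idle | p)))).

{q0, q1, q3, q4, q5}

Sat(idle | p) = {q0, q2, q3, q4, q5}
Sat(idle | (idle | p)) = {q0, q2, q3, q4, q5}
Sat(EX (idle | (idle | p))) = {s : some successor in {q0, q2, q3, q4, q5}} = {q1, q2, q3, q4, q5}
Sat(EX (EX (idle | (idle | p)))) = {s : some successor in {q1, q2, q3, q4, q5}} = {q0, q1, q3, q4, q5}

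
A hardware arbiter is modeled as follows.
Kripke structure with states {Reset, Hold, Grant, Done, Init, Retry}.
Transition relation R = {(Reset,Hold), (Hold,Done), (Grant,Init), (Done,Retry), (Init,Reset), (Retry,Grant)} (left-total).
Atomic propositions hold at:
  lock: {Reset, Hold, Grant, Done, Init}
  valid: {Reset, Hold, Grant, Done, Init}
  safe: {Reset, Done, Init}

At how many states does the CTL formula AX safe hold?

Sat(AX safe) = {s : every successor in {Reset, Done, Init}} = {Hold, Grant, Init}
|Sat(AX safe)| = |{Hold, Grant, Init}| = 3.

3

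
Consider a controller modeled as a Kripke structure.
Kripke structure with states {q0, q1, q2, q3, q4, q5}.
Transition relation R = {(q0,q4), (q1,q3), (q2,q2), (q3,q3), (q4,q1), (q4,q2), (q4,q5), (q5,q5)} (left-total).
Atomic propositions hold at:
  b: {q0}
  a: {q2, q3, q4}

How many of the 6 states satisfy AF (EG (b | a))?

Sat(b | a) = {q0, q2, q3, q4}
EG (b | a): greatest fixpoint, start Z0 = {q0, q2, q3, q4}, keep only states in Sat with some successor in Z. Already a fixed point.
Sat(EG (b | a)) = {q0, q2, q3, q4}
AF (EG (b | a)): least fixpoint, start Z0 = {q0, q2, q3, q4}, add states with every successor in Z. Z1 = {q0, q1, q2, q3, q4}; fixed.
Sat(AF (EG (b | a))) = {q0, q1, q2, q3, q4}
|Sat(AF (EG (b | a)))| = |{q0, q1, q2, q3, q4}| = 5.

5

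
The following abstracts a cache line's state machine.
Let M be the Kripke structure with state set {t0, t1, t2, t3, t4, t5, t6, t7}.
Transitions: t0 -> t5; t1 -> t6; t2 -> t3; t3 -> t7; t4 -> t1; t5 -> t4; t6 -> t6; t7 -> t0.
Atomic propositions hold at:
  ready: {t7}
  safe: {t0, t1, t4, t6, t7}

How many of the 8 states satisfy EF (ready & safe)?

3

Sat(ready & safe) = {t7}
EF (ready & safe): least fixpoint, start Z0 = {t7}, add states with some successor in Z. Z1 = {t3, t7}; Z2 = {t2, t3, t7}; fixed.
Sat(EF (ready & safe)) = {t2, t3, t7}
|Sat(EF (ready & safe))| = |{t2, t3, t7}| = 3.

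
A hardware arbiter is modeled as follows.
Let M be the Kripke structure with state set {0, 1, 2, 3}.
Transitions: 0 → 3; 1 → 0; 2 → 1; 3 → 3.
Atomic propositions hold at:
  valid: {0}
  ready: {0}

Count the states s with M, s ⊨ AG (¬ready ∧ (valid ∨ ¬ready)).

Sat(¬ready) = {1, 2, 3}
Sat(valid ∨ ¬ready) = {0, 1, 2, 3}
Sat(¬ready ∧ (valid ∨ ¬ready)) = {1, 2, 3}
AG (¬ready ∧ (valid ∨ ¬ready)): greatest fixpoint, start Z0 = {1, 2, 3}, keep only states in Sat with every successor in Z. Z1 = {2, 3}; Z2 = {3}; fixed.
Sat(AG (¬ready ∧ (valid ∨ ¬ready))) = {3}
|Sat(AG (¬ready ∧ (valid ∨ ¬ready)))| = |{3}| = 1.

1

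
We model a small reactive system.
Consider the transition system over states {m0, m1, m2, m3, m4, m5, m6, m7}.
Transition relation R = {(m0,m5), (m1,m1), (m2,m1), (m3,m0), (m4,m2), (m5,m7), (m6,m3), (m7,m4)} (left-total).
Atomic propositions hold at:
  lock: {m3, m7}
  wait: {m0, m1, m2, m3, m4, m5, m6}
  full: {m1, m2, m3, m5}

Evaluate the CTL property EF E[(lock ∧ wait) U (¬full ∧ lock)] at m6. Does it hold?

Yes

Sat(lock ∧ wait) = {m3}
Sat(¬full) = {m0, m4, m6, m7}
Sat(¬full ∧ lock) = {m7}
E[(lock ∧ wait) U (¬full ∧ lock)]: least fixpoint, start Z0 = Sat((¬full ∧ lock)) = {m7}, add states in Sat(lock ∧ wait) with some successor in Z. Already a fixed point.
Sat(E[(lock ∧ wait) U (¬full ∧ lock)]) = {m7}
EF E[(lock ∧ wait) U (¬full ∧ lock)]: least fixpoint, start Z0 = {m7}, add states with some successor in Z. Z1 = {m5, m7}; Z2 = {m0, m5, m7}; Z3 = {m0, m3, m5, m7}; Z4 = {m0, m3, m5, m6, m7}; fixed.
Sat(EF E[(lock ∧ wait) U (¬full ∧ lock)]) = {m0, m3, m5, m6, m7}
m6 ∈ Sat(EF E[(lock ∧ wait) U (¬full ∧ lock)]) = {m0, m3, m5, m6, m7}, so the formula holds at m6.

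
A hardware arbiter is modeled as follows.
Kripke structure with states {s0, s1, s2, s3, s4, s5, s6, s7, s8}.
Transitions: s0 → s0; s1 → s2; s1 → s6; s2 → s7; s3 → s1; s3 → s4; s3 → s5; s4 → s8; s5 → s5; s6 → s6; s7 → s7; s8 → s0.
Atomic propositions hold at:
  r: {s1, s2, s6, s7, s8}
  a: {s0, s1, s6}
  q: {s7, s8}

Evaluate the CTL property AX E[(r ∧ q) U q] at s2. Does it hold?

Yes

Sat(r ∧ q) = {s7, s8}
E[(r ∧ q) U q]: least fixpoint, start Z0 = Sat(q) = {s7, s8}, add states in Sat(r ∧ q) with some successor in Z. Already a fixed point.
Sat(E[(r ∧ q) U q]) = {s7, s8}
Sat(AX E[(r ∧ q) U q]) = {s : every successor in {s7, s8}} = {s2, s4, s7}
s2 ∈ Sat(AX E[(r ∧ q) U q]) = {s2, s4, s7}, so the formula holds at s2.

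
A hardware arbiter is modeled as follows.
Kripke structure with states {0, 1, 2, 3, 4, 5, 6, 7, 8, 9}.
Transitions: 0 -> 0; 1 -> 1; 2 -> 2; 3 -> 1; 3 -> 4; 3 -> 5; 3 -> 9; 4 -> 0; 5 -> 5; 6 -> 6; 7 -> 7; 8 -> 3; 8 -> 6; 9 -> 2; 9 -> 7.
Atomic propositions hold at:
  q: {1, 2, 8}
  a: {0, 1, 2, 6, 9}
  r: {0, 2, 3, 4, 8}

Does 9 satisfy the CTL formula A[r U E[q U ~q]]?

Yes

Sat(~q) = {0, 3, 4, 5, 6, 7, 9}
E[q U ~q]: least fixpoint, start Z0 = Sat(~q) = {0, 3, 4, 5, 6, 7, 9}, add states in Sat(q) with some successor in Z. Z1 = {0, 3, 4, 5, 6, 7, 8, 9}; fixed.
Sat(E[q U ~q]) = {0, 3, 4, 5, 6, 7, 8, 9}
A[r U E[q U ~q]]: least fixpoint, start Z0 = Sat(E[q U ~q]) = {0, 3, 4, 5, 6, 7, 8, 9}, add states in Sat(r) with every successor in Z. Already a fixed point.
Sat(A[r U E[q U ~q]]) = {0, 3, 4, 5, 6, 7, 8, 9}
9 ∈ Sat(A[r U E[q U ~q]]) = {0, 3, 4, 5, 6, 7, 8, 9}, so the formula holds at 9.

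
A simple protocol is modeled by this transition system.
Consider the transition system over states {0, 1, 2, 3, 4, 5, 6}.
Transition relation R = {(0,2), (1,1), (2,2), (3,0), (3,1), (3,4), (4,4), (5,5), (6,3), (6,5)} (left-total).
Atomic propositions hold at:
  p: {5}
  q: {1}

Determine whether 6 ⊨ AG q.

No

AG q: greatest fixpoint, start Z0 = {1}, keep only states in Sat with every successor in Z. Already a fixed point.
Sat(AG q) = {1}
6 ∉ Sat(AG q) = {1}, so the formula does not hold at 6.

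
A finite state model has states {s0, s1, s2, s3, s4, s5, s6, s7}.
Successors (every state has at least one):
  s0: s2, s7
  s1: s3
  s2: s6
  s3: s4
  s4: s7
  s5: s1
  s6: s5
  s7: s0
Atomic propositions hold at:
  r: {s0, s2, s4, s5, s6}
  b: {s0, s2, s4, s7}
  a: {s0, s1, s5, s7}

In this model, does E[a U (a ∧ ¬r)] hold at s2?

No

Sat(¬r) = {s1, s3, s7}
Sat(a ∧ ¬r) = {s1, s7}
E[a U (a ∧ ¬r)]: least fixpoint, start Z0 = Sat((a ∧ ¬r)) = {s1, s7}, add states in Sat(a) with some successor in Z. Z1 = {s0, s1, s5, s7}; fixed.
Sat(E[a U (a ∧ ¬r)]) = {s0, s1, s5, s7}
s2 ∉ Sat(E[a U (a ∧ ¬r)]) = {s0, s1, s5, s7}, so the formula does not hold at s2.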